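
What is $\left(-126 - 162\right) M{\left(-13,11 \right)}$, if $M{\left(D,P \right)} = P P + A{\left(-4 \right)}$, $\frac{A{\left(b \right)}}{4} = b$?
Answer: $-30240$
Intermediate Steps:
$A{\left(b \right)} = 4 b$
$M{\left(D,P \right)} = -16 + P^{2}$ ($M{\left(D,P \right)} = P P + 4 \left(-4\right) = P^{2} - 16 = -16 + P^{2}$)
$\left(-126 - 162\right) M{\left(-13,11 \right)} = \left(-126 - 162\right) \left(-16 + 11^{2}\right) = \left(-126 - 162\right) \left(-16 + 121\right) = \left(-288\right) 105 = -30240$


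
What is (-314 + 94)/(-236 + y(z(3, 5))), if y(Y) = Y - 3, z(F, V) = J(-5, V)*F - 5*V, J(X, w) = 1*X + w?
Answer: 5/6 ≈ 0.83333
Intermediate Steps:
J(X, w) = X + w
z(F, V) = -5*V + F*(-5 + V) (z(F, V) = (-5 + V)*F - 5*V = F*(-5 + V) - 5*V = -5*V + F*(-5 + V))
y(Y) = -3 + Y
(-314 + 94)/(-236 + y(z(3, 5))) = (-314 + 94)/(-236 + (-3 + (-5*5 + 3*(-5 + 5)))) = -220/(-236 + (-3 + (-25 + 3*0))) = -220/(-236 + (-3 + (-25 + 0))) = -220/(-236 + (-3 - 25)) = -220/(-236 - 28) = -220/(-264) = -220*(-1/264) = 5/6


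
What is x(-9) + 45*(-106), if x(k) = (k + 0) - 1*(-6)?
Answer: -4773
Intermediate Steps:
x(k) = 6 + k (x(k) = k + 6 = 6 + k)
x(-9) + 45*(-106) = (6 - 9) + 45*(-106) = -3 - 4770 = -4773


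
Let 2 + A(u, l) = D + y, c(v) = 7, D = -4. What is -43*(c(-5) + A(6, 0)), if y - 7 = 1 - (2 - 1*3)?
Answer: -430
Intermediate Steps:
y = 9 (y = 7 + (1 - (2 - 1*3)) = 7 + (1 - (2 - 3)) = 7 + (1 - 1*(-1)) = 7 + (1 + 1) = 7 + 2 = 9)
A(u, l) = 3 (A(u, l) = -2 + (-4 + 9) = -2 + 5 = 3)
-43*(c(-5) + A(6, 0)) = -43*(7 + 3) = -43*10 = -430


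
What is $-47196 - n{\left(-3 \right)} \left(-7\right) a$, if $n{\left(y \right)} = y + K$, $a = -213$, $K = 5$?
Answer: $-50178$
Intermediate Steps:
$n{\left(y \right)} = 5 + y$ ($n{\left(y \right)} = y + 5 = 5 + y$)
$-47196 - n{\left(-3 \right)} \left(-7\right) a = -47196 - \left(5 - 3\right) \left(-7\right) \left(-213\right) = -47196 - 2 \left(-7\right) \left(-213\right) = -47196 - \left(-14\right) \left(-213\right) = -47196 - 2982 = -50178$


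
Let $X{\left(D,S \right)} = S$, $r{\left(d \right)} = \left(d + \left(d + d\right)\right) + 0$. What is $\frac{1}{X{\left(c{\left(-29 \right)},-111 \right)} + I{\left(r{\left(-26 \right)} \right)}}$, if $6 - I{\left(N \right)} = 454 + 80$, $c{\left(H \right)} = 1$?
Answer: $- \frac{1}{639} \approx -0.0015649$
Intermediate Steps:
$r{\left(d \right)} = 3 d$ ($r{\left(d \right)} = \left(d + 2 d\right) + 0 = 3 d + 0 = 3 d$)
$I{\left(N \right)} = -528$ ($I{\left(N \right)} = 6 - \left(454 + 80\right) = 6 - 534 = -528$)
$\frac{1}{X{\left(c{\left(-29 \right)},-111 \right)} + I{\left(r{\left(-26 \right)} \right)}} = \frac{1}{-111 - 528} = \frac{1}{-639} = - \frac{1}{639}$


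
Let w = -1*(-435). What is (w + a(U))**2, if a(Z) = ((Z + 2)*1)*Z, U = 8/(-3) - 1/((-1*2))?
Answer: 245642929/1296 ≈ 1.8954e+5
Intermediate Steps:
U = -13/6 (U = 8*(-1/3) - 1/(-2) = -8/3 - 1*(-1/2) = -8/3 + 1/2 = -13/6 ≈ -2.1667)
a(Z) = Z*(2 + Z) (a(Z) = ((2 + Z)*1)*Z = (2 + Z)*Z = Z*(2 + Z))
w = 435
(w + a(U))**2 = (435 - 13*(2 - 13/6)/6)**2 = (435 - 13/6*(-1/6))**2 = (435 + 13/36)**2 = (15673/36)**2 = 245642929/1296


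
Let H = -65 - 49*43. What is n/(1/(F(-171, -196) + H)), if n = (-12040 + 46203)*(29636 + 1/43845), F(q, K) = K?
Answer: -2841028796967872/1185 ≈ -2.3975e+12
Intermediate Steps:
H = -2172 (H = -65 - 2107 = -2172)
n = 44391074952623/43845 (n = 34163*(29636 + 1/43845) = 34163*(1299390421/43845) = 44391074952623/43845 ≈ 1.0125e+9)
n/(1/(F(-171, -196) + H)) = 44391074952623/(43845*(1/(-196 - 2172))) = 44391074952623/(43845*(1/(-2368))) = 44391074952623/(43845*(-1/2368)) = (44391074952623/43845)*(-2368) = -2841028796967872/1185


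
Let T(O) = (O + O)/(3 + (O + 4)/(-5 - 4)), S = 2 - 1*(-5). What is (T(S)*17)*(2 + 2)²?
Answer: 2142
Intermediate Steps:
S = 7 (S = 2 + 5 = 7)
T(O) = 2*O/(23/9 - O/9) (T(O) = (2*O)/(3 + (4 + O)/(-9)) = (2*O)/(3 + (4 + O)*(-⅑)) = (2*O)/(3 + (-4/9 - O/9)) = (2*O)/(23/9 - O/9) = 2*O/(23/9 - O/9))
(T(S)*17)*(2 + 2)² = (-18*7/(-23 + 7)*17)*(2 + 2)² = (-18*7/(-16)*17)*4² = (-18*7*(-1/16)*17)*16 = ((63/8)*17)*16 = (1071/8)*16 = 2142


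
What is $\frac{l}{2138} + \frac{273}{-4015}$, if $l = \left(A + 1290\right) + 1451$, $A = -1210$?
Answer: $\frac{5563291}{8584070} \approx 0.6481$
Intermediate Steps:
$l = 1531$ ($l = \left(-1210 + 1290\right) + 1451 = 80 + 1451 = 1531$)
$\frac{l}{2138} + \frac{273}{-4015} = \frac{1531}{2138} + \frac{273}{-4015} = 1531 \cdot \frac{1}{2138} + 273 \left(- \frac{1}{4015}\right) = \frac{1531}{2138} - \frac{273}{4015} = \frac{5563291}{8584070}$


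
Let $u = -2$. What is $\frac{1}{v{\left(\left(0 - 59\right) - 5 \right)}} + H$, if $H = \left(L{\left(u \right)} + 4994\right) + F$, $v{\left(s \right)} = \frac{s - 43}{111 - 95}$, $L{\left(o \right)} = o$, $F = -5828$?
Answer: $- \frac{89468}{107} \approx -836.15$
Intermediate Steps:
$v{\left(s \right)} = - \frac{43}{16} + \frac{s}{16}$ ($v{\left(s \right)} = \frac{-43 + s}{16} = \left(-43 + s\right) \frac{1}{16} = - \frac{43}{16} + \frac{s}{16}$)
$H = -836$ ($H = \left(-2 + 4994\right) - 5828 = 4992 - 5828 = -836$)
$\frac{1}{v{\left(\left(0 - 59\right) - 5 \right)}} + H = \frac{1}{- \frac{43}{16} + \frac{\left(0 - 59\right) - 5}{16}} - 836 = \frac{1}{- \frac{43}{16} + \frac{-59 - 5}{16}} - 836 = \frac{1}{- \frac{43}{16} + \frac{1}{16} \left(-64\right)} - 836 = \frac{1}{- \frac{43}{16} - 4} - 836 = \frac{1}{- \frac{107}{16}} - 836 = - \frac{16}{107} - 836 = - \frac{89468}{107}$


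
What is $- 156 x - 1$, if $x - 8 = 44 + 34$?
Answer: $-13417$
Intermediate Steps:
$x = 86$ ($x = 8 + \left(44 + 34\right) = 8 + 78 = 86$)
$- 156 x - 1 = \left(-156\right) 86 - 1 = -13416 - 1 = -13417$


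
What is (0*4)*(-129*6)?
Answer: 0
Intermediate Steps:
(0*4)*(-129*6) = 0*(-774) = 0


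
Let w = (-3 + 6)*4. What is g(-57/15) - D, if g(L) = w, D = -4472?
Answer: 4484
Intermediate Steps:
w = 12 (w = 3*4 = 12)
g(L) = 12
g(-57/15) - D = 12 - 1*(-4472) = 12 + 4472 = 4484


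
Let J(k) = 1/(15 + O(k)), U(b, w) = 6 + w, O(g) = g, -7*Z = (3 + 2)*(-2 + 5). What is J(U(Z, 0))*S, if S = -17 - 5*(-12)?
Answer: 43/21 ≈ 2.0476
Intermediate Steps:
Z = -15/7 (Z = -(3 + 2)*(-2 + 5)/7 = -5*3/7 = -⅐*15 = -15/7 ≈ -2.1429)
J(k) = 1/(15 + k)
S = 43 (S = -17 + 60 = 43)
J(U(Z, 0))*S = 43/(15 + (6 + 0)) = 43/(15 + 6) = 43/21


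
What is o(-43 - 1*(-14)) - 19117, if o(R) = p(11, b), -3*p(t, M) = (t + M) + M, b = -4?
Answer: -19118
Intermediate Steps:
p(t, M) = -2*M/3 - t/3 (p(t, M) = -((t + M) + M)/3 = -((M + t) + M)/3 = -(t + 2*M)/3 = -2*M/3 - t/3)
o(R) = -1 (o(R) = -2/3*(-4) - 1/3*11 = 8/3 - 11/3 = -1)
o(-43 - 1*(-14)) - 19117 = -1 - 19117 = -19118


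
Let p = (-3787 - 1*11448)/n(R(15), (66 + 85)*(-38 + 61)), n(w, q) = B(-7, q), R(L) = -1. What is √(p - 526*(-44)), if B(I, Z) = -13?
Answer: 3*√456599/13 ≈ 155.94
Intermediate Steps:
n(w, q) = -13
p = 15235/13 (p = (-3787 - 1*11448)/(-13) = (-3787 - 11448)*(-1/13) = -15235*(-1/13) = 15235/13 ≈ 1171.9)
√(p - 526*(-44)) = √(15235/13 - 526*(-44)) = √(15235/13 + 23144) = √(316107/13) = 3*√456599/13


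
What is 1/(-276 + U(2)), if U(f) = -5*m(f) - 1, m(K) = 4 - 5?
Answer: -1/272 ≈ -0.0036765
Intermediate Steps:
m(K) = -1
U(f) = 4 (U(f) = -5*(-1) - 1 = 5 - 1 = 4)
1/(-276 + U(2)) = 1/(-276 + 4) = 1/(-272) = -1/272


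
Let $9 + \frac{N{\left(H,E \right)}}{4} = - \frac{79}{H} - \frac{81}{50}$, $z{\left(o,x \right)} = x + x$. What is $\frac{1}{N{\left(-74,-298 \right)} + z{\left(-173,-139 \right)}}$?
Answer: $- \frac{925}{292494} \approx -0.0031625$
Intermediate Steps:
$z{\left(o,x \right)} = 2 x$
$N{\left(H,E \right)} = - \frac{1062}{25} - \frac{316}{H}$ ($N{\left(H,E \right)} = -36 + 4 \left(- \frac{79}{H} - \frac{81}{50}\right) = -36 + 4 \left(- \frac{81}{50} - \frac{79}{H}\right) = -36 - \left(\frac{162}{25} + \frac{316}{H}\right) = - \frac{1062}{25} - \frac{316}{H}$)
$\frac{1}{N{\left(-74,-298 \right)} + z{\left(-173,-139 \right)}} = \frac{1}{\left(- \frac{1062}{25} - \frac{316}{-74}\right) + 2 \left(-139\right)} = \frac{1}{\left(- \frac{1062}{25} - - \frac{158}{37}\right) - 278} = \frac{1}{\left(- \frac{1062}{25} + \frac{158}{37}\right) - 278} = \frac{1}{- \frac{35344}{925} - 278} = \frac{1}{- \frac{292494}{925}} = - \frac{925}{292494}$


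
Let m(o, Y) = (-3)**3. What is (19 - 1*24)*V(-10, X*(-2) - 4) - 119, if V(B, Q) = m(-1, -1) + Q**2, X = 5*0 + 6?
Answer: -1264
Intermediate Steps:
m(o, Y) = -27
X = 6 (X = 0 + 6 = 6)
V(B, Q) = -27 + Q**2
(19 - 1*24)*V(-10, X*(-2) - 4) - 119 = (19 - 1*24)*(-27 + (6*(-2) - 4)**2) - 119 = (19 - 24)*(-27 + (-12 - 4)**2) - 119 = -5*(-27 + (-16)**2) - 119 = -5*(-27 + 256) - 119 = -5*229 - 119 = -1145 - 119 = -1264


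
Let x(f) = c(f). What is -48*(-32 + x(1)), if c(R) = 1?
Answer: 1488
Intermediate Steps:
x(f) = 1
-48*(-32 + x(1)) = -48*(-32 + 1) = -48*(-31) = 1488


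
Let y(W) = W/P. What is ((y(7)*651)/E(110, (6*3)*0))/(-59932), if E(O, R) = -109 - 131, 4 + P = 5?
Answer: 1519/4794560 ≈ 0.00031682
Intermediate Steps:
P = 1 (P = -4 + 5 = 1)
E(O, R) = -240
y(W) = W (y(W) = W/1 = W*1 = W)
((y(7)*651)/E(110, (6*3)*0))/(-59932) = ((7*651)/(-240))/(-59932) = (4557*(-1/240))*(-1/59932) = -1519/80*(-1/59932) = 1519/4794560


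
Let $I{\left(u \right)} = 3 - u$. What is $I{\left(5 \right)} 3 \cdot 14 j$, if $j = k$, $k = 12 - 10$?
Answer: $-168$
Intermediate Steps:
$k = 2$
$j = 2$
$I{\left(5 \right)} 3 \cdot 14 j = \left(3 - 5\right) 3 \cdot 14 \cdot 2 = \left(3 - 5\right) 42 \cdot 2 = \left(-2\right) 42 \cdot 2 = \left(-84\right) 2 = -168$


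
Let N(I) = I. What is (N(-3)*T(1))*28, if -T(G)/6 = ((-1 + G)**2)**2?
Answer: 0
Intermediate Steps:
T(G) = -6*(-1 + G)**4
(N(-3)*T(1))*28 = -(-18)*(-1 + 1)**4*28 = -(-18)*0**4*28 = -(-18)*0*28 = -3*0*28 = 0*28 = 0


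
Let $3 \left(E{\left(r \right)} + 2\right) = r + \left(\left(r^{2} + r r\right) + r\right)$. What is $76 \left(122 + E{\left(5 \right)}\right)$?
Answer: $10640$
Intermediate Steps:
$E{\left(r \right)} = -2 + \frac{2 r}{3} + \frac{2 r^{2}}{3}$ ($E{\left(r \right)} = -2 + \frac{r + \left(\left(r^{2} + r r\right) + r\right)}{3} = -2 + \frac{r + \left(\left(r^{2} + r^{2}\right) + r\right)}{3} = -2 + \frac{r + \left(2 r^{2} + r\right)}{3} = -2 + \frac{r + \left(r + 2 r^{2}\right)}{3} = -2 + \frac{2 r + 2 r^{2}}{3} = -2 + \left(\frac{2 r}{3} + \frac{2 r^{2}}{3}\right) = -2 + \frac{2 r}{3} + \frac{2 r^{2}}{3}$)
$76 \left(122 + E{\left(5 \right)}\right) = 76 \left(122 + \left(-2 + \frac{2}{3} \cdot 5 + \frac{2 \cdot 5^{2}}{3}\right)\right) = 76 \left(122 + \left(-2 + \frac{10}{3} + \frac{2}{3} \cdot 25\right)\right) = 76 \left(122 + \left(-2 + \frac{10}{3} + \frac{50}{3}\right)\right) = 76 \left(122 + 18\right) = 76 \cdot 140 = 10640$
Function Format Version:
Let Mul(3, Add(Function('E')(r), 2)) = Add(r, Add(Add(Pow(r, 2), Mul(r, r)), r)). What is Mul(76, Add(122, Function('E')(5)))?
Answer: 10640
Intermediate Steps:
Function('E')(r) = Add(-2, Mul(Rational(2, 3), r), Mul(Rational(2, 3), Pow(r, 2))) (Function('E')(r) = Add(-2, Mul(Rational(1, 3), Add(r, Add(Add(Pow(r, 2), Mul(r, r)), r)))) = Add(-2, Mul(Rational(1, 3), Add(r, Add(Add(Pow(r, 2), Pow(r, 2)), r)))) = Add(-2, Mul(Rational(1, 3), Add(r, Add(Mul(2, Pow(r, 2)), r)))) = Add(-2, Mul(Rational(1, 3), Add(r, Add(r, Mul(2, Pow(r, 2)))))) = Add(-2, Mul(Rational(1, 3), Add(Mul(2, r), Mul(2, Pow(r, 2))))) = Add(-2, Add(Mul(Rational(2, 3), r), Mul(Rational(2, 3), Pow(r, 2)))) = Add(-2, Mul(Rational(2, 3), r), Mul(Rational(2, 3), Pow(r, 2))))
Mul(76, Add(122, Function('E')(5))) = Mul(76, Add(122, Add(-2, Mul(Rational(2, 3), 5), Mul(Rational(2, 3), Pow(5, 2))))) = Mul(76, Add(122, Add(-2, Rational(10, 3), Mul(Rational(2, 3), 25)))) = Mul(76, Add(122, Add(-2, Rational(10, 3), Rational(50, 3)))) = Mul(76, Add(122, 18)) = Mul(76, 140) = 10640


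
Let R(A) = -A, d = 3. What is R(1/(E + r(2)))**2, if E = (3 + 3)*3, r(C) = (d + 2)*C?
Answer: 1/784 ≈ 0.0012755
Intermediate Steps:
r(C) = 5*C (r(C) = (3 + 2)*C = 5*C)
E = 18 (E = 6*3 = 18)
R(1/(E + r(2)))**2 = (-1/(18 + 5*2))**2 = (-1/(18 + 10))**2 = (-1/28)**2 = 1/784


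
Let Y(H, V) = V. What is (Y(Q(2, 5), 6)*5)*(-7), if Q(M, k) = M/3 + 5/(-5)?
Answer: -210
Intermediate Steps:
Q(M, k) = -1 + M/3 (Q(M, k) = M*(1/3) + 5*(-1/5) = M/3 - 1 = -1 + M/3)
(Y(Q(2, 5), 6)*5)*(-7) = (6*5)*(-7) = 30*(-7) = -210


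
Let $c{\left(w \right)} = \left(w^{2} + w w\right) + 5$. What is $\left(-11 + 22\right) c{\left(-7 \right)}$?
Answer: $1133$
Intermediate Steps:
$c{\left(w \right)} = 5 + 2 w^{2}$ ($c{\left(w \right)} = \left(w^{2} + w^{2}\right) + 5 = 2 w^{2} + 5 = 5 + 2 w^{2}$)
$\left(-11 + 22\right) c{\left(-7 \right)} = \left(-11 + 22\right) \left(5 + 2 \left(-7\right)^{2}\right) = 11 \left(5 + 2 \cdot 49\right) = 11 \left(5 + 98\right) = 11 \cdot 103 = 1133$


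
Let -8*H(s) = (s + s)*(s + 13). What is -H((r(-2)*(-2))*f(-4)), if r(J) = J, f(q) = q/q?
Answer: 17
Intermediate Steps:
f(q) = 1
H(s) = -s*(13 + s)/4 (H(s) = -(s + s)*(s + 13)/8 = -2*s*(13 + s)/8 = -s*(13 + s)/4)
-H((r(-2)*(-2))*f(-4)) = -(-1)*-2*(-2)*1*(13 - 2*(-2)*1)/4 = -(-1)*4*1*(13 + 4*1)/4 = -(-1)*4*(13 + 4)/4 = -(-1)*4*17/4 = -1*(-17) = 17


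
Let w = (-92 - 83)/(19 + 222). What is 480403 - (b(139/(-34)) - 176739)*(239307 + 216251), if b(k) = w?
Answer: 19404278052015/241 ≈ 8.0516e+10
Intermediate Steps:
w = -175/241 ≈ -0.72614
b(k) = -175/241
480403 - (b(139/(-34)) - 176739)*(239307 + 216251) = 480403 - (-175/241 - 176739)*(239307 + 216251) = 480403 - (-42594274)*455558/241 = 480403 - 1*(-19404162274892/241) = 480403 + 19404162274892/241 = 19404278052015/241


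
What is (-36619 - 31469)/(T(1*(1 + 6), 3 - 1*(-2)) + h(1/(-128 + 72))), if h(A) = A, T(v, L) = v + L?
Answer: -3812928/671 ≈ -5682.5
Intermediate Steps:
T(v, L) = L + v
(-36619 - 31469)/(T(1*(1 + 6), 3 - 1*(-2)) + h(1/(-128 + 72))) = (-36619 - 31469)/(((3 - 1*(-2)) + 1*(1 + 6)) + 1/(-128 + 72)) = -68088/(((3 + 2) + 1*7) + 1/(-56)) = -68088/((5 + 7) - 1/56) = -68088/(12 - 1/56) = -68088/671/56 = -68088*56/671 = -3812928/671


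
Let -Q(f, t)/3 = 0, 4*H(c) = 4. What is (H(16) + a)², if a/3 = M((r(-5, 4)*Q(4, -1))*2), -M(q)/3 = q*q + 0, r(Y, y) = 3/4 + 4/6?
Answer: 1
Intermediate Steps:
r(Y, y) = 17/12 (r(Y, y) = 3*(¼) + 4*(⅙) = ¾ + ⅔ = 17/12)
H(c) = 1 (H(c) = (¼)*4 = 1)
Q(f, t) = 0 (Q(f, t) = -3*0 = 0)
M(q) = -3*q² (M(q) = -3*(q*q + 0) = -3*(q² + 0) = -3*q²)
a = 0 (a = 3*(-3*(((17/12)*0)*2)²) = 3*(-3*(0*2)²) = 3*(-3*0²) = 3*(-3*0) = 3*0 = 0)
(H(16) + a)² = (1 + 0)² = 1² = 1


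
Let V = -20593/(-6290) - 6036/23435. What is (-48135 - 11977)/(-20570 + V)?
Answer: 1772175697760/606339974997 ≈ 2.9227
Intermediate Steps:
V = 88926103/29481230 (V = -20593*(-1/6290) - 6036*1/23435 = 20593/6290 - 6036/23435 = 88926103/29481230 ≈ 3.0164)
(-48135 - 11977)/(-20570 + V) = (-48135 - 11977)/(-20570 + 88926103/29481230) = -60112/(-606339974997/29481230) = -60112*(-29481230/606339974997) = 1772175697760/606339974997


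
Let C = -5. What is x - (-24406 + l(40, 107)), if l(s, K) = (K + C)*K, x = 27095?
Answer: 40587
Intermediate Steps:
l(s, K) = K*(-5 + K) (l(s, K) = (K - 5)*K = (-5 + K)*K = K*(-5 + K))
x - (-24406 + l(40, 107)) = 27095 - (-24406 + 107*(-5 + 107)) = 27095 - (-24406 + 107*102) = 27095 - (-24406 + 10914) = 27095 - 1*(-13492) = 27095 + 13492 = 40587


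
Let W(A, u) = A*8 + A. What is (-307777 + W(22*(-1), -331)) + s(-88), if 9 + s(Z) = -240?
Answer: -308224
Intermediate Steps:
W(A, u) = 9*A (W(A, u) = 8*A + A = 9*A)
s(Z) = -249 (s(Z) = -9 - 240 = -249)
(-307777 + W(22*(-1), -331)) + s(-88) = (-307777 + 9*(22*(-1))) - 249 = (-307777 + 9*(-22)) - 249 = (-307777 - 198) - 249 = -307975 - 249 = -308224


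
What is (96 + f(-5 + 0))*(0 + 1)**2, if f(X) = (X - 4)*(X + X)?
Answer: 186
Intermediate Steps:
f(X) = 2*X*(-4 + X) (f(X) = (-4 + X)*(2*X) = 2*X*(-4 + X))
(96 + f(-5 + 0))*(0 + 1)**2 = (96 + 2*(-5 + 0)*(-4 + (-5 + 0)))*(0 + 1)**2 = (96 + 2*(-5)*(-4 - 5))*1**2 = (96 + 2*(-5)*(-9))*1 = (96 + 90)*1 = 186*1 = 186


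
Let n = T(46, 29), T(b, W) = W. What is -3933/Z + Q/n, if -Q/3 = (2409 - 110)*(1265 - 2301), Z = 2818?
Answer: 20135318799/81722 ≈ 2.4639e+5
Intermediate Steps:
Q = 7145292 (Q = -3*(2409 - 110)*(1265 - 2301) = -6897*(-1036) = -3*(-2381764) = 7145292)
n = 29
-3933/Z + Q/n = -3933/2818 + 7145292/29 = 20135318799/81722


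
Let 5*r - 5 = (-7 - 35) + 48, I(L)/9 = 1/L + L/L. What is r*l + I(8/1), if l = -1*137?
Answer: -11651/40 ≈ -291.27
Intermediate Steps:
I(L) = 9 + 9/L (I(L) = 9*(1/L + L/L) = 9*(1/L + 1) = 9*(1 + 1/L) = 9 + 9/L)
r = 11/5 (r = 1 + ((-7 - 35) + 48)/5 = 1 + (-42 + 48)/5 = 1 + (⅕)*6 = 1 + 6/5 = 11/5 ≈ 2.2000)
l = -137
r*l + I(8/1) = (11/5)*(-137) + (9 + 9/((8/1))) = -1507/5 + (9 + 9/((8*1))) = -1507/5 + (9 + 9/8) = -1507/5 + 81/8 = -11651/40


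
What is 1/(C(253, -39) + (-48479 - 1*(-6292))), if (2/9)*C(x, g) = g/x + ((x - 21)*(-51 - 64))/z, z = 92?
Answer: -506/22007303 ≈ -2.2992e-5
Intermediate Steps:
C(x, g) = 945/8 - 45*x/8 + 9*g/(2*x) (C(x, g) = 9*(g/x + ((x - 21)*(-51 - 64))/92)/2 = 9*(g/x + ((-21 + x)*(-115))*(1/92))/2 = 9*(g/x + (2415 - 115*x)*(1/92))/2 = 9*(g/x + (105/4 - 5*x/4))/2 = 9*(105/4 - 5*x/4 + g/x)/2 = 945/8 - 45*x/8 + 9*g/(2*x))
1/(C(253, -39) + (-48479 - 1*(-6292))) = 1/((9/8)*(4*(-39) - 5*253*(-21 + 253))/253 + (-48479 - 1*(-6292))) = 1/((9/8)*(1/253)*(-156 - 5*253*232) + (-48479 + 6292)) = 1/((9/8)*(1/253)*(-156 - 293480) - 42187) = 1/((9/8)*(1/253)*(-293636) - 42187) = 1/(-660681/506 - 42187) = 1/(-22007303/506) = -506/22007303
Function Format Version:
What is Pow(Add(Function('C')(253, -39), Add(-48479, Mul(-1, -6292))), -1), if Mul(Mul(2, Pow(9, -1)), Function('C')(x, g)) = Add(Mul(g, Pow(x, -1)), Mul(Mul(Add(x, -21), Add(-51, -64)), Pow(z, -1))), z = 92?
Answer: Rational(-506, 22007303) ≈ -2.2992e-5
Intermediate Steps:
Function('C')(x, g) = Add(Rational(945, 8), Mul(Rational(-45, 8), x), Mul(Rational(9, 2), g, Pow(x, -1))) (Function('C')(x, g) = Mul(Rational(9, 2), Add(Mul(g, Pow(x, -1)), Mul(Mul(Add(x, -21), Add(-51, -64)), Pow(92, -1)))) = Mul(Rational(9, 2), Add(Mul(g, Pow(x, -1)), Mul(Mul(Add(-21, x), -115), Rational(1, 92)))) = Mul(Rational(9, 2), Add(Mul(g, Pow(x, -1)), Mul(Add(2415, Mul(-115, x)), Rational(1, 92)))) = Mul(Rational(9, 2), Add(Mul(g, Pow(x, -1)), Add(Rational(105, 4), Mul(Rational(-5, 4), x)))) = Mul(Rational(9, 2), Add(Rational(105, 4), Mul(Rational(-5, 4), x), Mul(g, Pow(x, -1)))) = Add(Rational(945, 8), Mul(Rational(-45, 8), x), Mul(Rational(9, 2), g, Pow(x, -1))))
Pow(Add(Function('C')(253, -39), Add(-48479, Mul(-1, -6292))), -1) = Pow(Add(Mul(Rational(9, 8), Pow(253, -1), Add(Mul(4, -39), Mul(-5, 253, Add(-21, 253)))), Add(-48479, Mul(-1, -6292))), -1) = Pow(Add(Mul(Rational(9, 8), Rational(1, 253), Add(-156, Mul(-5, 253, 232))), Add(-48479, 6292)), -1) = Pow(Add(Mul(Rational(9, 8), Rational(1, 253), Add(-156, -293480)), -42187), -1) = Pow(Add(Mul(Rational(9, 8), Rational(1, 253), -293636), -42187), -1) = Pow(Add(Rational(-660681, 506), -42187), -1) = Pow(Rational(-22007303, 506), -1) = Rational(-506, 22007303)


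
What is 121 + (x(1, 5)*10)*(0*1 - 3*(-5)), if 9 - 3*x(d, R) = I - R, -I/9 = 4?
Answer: 2621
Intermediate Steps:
I = -36 (I = -9*4 = -36)
x(d, R) = 15 + R/3 (x(d, R) = 3 - (-36 - R)/3 = 3 + (12 + R/3) = 15 + R/3)
121 + (x(1, 5)*10)*(0*1 - 3*(-5)) = 121 + ((15 + (⅓)*5)*10)*(0*1 - 3*(-5)) = 121 + ((15 + 5/3)*10)*(0 + 15) = 121 + ((50/3)*10)*15 = 121 + (500/3)*15 = 121 + 2500 = 2621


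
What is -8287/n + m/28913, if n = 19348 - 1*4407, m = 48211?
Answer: 480718520/431989133 ≈ 1.1128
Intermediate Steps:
n = 14941 (n = 19348 - 4407 = 14941)
-8287/n + m/28913 = -8287/14941 + 48211/28913 = 480718520/431989133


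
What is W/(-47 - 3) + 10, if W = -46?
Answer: 273/25 ≈ 10.920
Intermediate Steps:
W/(-47 - 3) + 10 = -46/(-47 - 3) + 10 = -46/(-50) + 10 = -1/50*(-46) + 10 = 23/25 + 10 = 273/25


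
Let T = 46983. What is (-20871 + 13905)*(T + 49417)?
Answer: -671522400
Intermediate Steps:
(-20871 + 13905)*(T + 49417) = (-20871 + 13905)*(46983 + 49417) = -6966*96400 = -671522400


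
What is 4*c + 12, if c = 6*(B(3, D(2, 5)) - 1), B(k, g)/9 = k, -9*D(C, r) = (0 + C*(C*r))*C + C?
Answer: 636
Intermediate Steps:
D(C, r) = -C/9 - r*C³/9 (D(C, r) = -((0 + C*(C*r))*C + C)/9 = -((0 + r*C²)*C + C)/9 = -((r*C²)*C + C)/9 = -(r*C³ + C)/9 = -(C + r*C³)/9 = -C/9 - r*C³/9)
B(k, g) = 9*k
c = 156 (c = 6*(9*3 - 1) = 6*(27 - 1) = 6*26 = 156)
4*c + 12 = 4*156 + 12 = 624 + 12 = 636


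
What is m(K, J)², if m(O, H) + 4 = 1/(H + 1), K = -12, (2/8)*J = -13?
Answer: 42025/2601 ≈ 16.157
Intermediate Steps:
J = -52 (J = 4*(-13) = -52)
m(O, H) = -4 + 1/(1 + H) (m(O, H) = -4 + 1/(H + 1) = -4 + 1/(1 + H))
m(K, J)² = ((-3 - 4*(-52))/(1 - 52))² = ((-3 + 208)/(-51))² = (-1/51*205)² = (-205/51)² = 42025/2601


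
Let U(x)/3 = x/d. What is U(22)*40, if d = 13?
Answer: 2640/13 ≈ 203.08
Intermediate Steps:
U(x) = 3*x/13 (U(x) = 3*(x/13) = 3*x/13)
U(22)*40 = ((3/13)*22)*40 = (66/13)*40 = 2640/13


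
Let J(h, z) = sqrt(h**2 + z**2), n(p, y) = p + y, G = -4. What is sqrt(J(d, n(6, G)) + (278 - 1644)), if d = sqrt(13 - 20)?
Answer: sqrt(-1366 + I*sqrt(3)) ≈ 0.0234 + 36.959*I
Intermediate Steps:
d = I*sqrt(7) (d = sqrt(-7) = I*sqrt(7) ≈ 2.6458*I)
sqrt(J(d, n(6, G)) + (278 - 1644)) = sqrt(sqrt((I*sqrt(7))**2 + (6 - 4)**2) + (278 - 1644)) = sqrt(sqrt(-7 + 2**2) - 1366) = sqrt(sqrt(-7 + 4) - 1366) = sqrt(sqrt(-3) - 1366) = sqrt(I*sqrt(3) - 1366) = sqrt(-1366 + I*sqrt(3))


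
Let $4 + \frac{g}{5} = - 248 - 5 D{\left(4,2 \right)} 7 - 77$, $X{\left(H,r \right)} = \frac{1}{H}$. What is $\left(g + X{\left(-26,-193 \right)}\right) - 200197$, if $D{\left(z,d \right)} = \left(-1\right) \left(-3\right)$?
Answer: $- \frac{1830453}{26} \approx -70402.0$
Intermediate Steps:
$D{\left(z,d \right)} = 3$
$g = 129795$ ($g = -20 + 5 \left(- 248 \left(-5\right) 3 \cdot 7 - 77\right) = -20 + 5 \left(- 248 \left(\left(-15\right) 7\right) - 77\right) = -20 + 5 \left(\left(-248\right) \left(-105\right) - 77\right) = -20 + 5 \left(26040 - 77\right) = -20 + 5 \cdot 25963 = -20 + 129815 = 129795$)
$\left(g + X{\left(-26,-193 \right)}\right) - 200197 = \left(129795 + \frac{1}{-26}\right) - 200197 = \left(129795 - \frac{1}{26}\right) - 200197 = \frac{3374669}{26} - 200197 = - \frac{1830453}{26}$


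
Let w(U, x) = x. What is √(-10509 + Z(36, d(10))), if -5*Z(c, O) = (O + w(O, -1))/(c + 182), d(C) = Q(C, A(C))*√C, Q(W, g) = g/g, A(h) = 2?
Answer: √(-12485741810 - 1090*√10)/1090 ≈ 102.51*I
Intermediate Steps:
Q(W, g) = 1
d(C) = √C (d(C) = 1*√C = √C)
Z(c, O) = -(-1 + O)/(5*(182 + c)) (Z(c, O) = -(O - 1)/(5*(c + 182)) = -(-1 + O)/(5*(182 + c)))
√(-10509 + Z(36, d(10))) = √(-10509 + (1 - √10)/(5*(182 + 36))) = √(-10509 + (⅕)*(1 - √10)/218) = √(-10509 + (⅕)*(1/218)*(1 - √10)) = √(-10509 + (1/1090 - √10/1090)) = √(-11454809/1090 - √10/1090)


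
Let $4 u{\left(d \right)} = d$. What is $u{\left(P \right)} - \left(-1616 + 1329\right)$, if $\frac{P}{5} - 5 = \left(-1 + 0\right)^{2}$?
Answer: $\frac{589}{2} \approx 294.5$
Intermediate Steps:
$P = 30$ ($P = 25 + 5 \left(-1 + 0\right)^{2} = 25 + 5 \left(-1\right)^{2} = 25 + 5 \cdot 1 = 25 + 5 = 30$)
$u{\left(d \right)} = \frac{d}{4}$
$u{\left(P \right)} - \left(-1616 + 1329\right) = \frac{1}{4} \cdot 30 - \left(-1616 + 1329\right) = \frac{15}{2} - -287 = \frac{15}{2} + 287 = \frac{589}{2}$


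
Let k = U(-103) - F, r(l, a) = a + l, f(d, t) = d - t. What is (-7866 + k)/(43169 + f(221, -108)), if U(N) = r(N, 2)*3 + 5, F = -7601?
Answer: -563/43498 ≈ -0.012943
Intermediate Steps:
U(N) = 11 + 3*N (U(N) = (2 + N)*3 + 5 = (6 + 3*N) + 5 = 11 + 3*N)
k = 7303 (k = (11 + 3*(-103)) - 1*(-7601) = (11 - 309) + 7601 = -298 + 7601 = 7303)
(-7866 + k)/(43169 + f(221, -108)) = (-7866 + 7303)/(43169 + (221 - 1*(-108))) = -563/(43169 + (221 + 108)) = -563/(43169 + 329) = -563/43498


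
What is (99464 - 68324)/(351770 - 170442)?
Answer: 7785/45332 ≈ 0.17173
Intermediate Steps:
(99464 - 68324)/(351770 - 170442) = 31140/181328 = 31140*(1/181328) = 7785/45332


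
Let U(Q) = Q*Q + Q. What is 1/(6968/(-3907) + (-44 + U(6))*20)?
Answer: -3907/163248 ≈ -0.023933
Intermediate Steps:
U(Q) = Q + Q² (U(Q) = Q² + Q = Q + Q²)
1/(6968/(-3907) + (-44 + U(6))*20) = 1/(6968/(-3907) + (-44 + 6*(1 + 6))*20) = 1/(6968*(-1/3907) + (-44 + 6*7)*20) = 1/(-6968/3907 + (-44 + 42)*20) = 1/(-6968/3907 - 2*20) = 1/(-6968/3907 - 40) = 1/(-163248/3907) = -3907/163248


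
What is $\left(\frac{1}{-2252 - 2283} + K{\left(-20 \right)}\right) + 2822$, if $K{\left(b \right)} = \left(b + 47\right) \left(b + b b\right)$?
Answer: $\frac{59326869}{4535} \approx 13082.0$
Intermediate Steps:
$K{\left(b \right)} = \left(47 + b\right) \left(b + b^{2}\right)$
$\left(\frac{1}{-2252 - 2283} + K{\left(-20 \right)}\right) + 2822 = \left(\frac{1}{-2252 - 2283} - 20 \left(47 + \left(-20\right)^{2} + 48 \left(-20\right)\right)\right) + 2822 = \left(\frac{1}{-4535} - 20 \left(47 + 400 - 960\right)\right) + 2822 = \left(- \frac{1}{4535} - -10260\right) + 2822 = \left(- \frac{1}{4535} + 10260\right) + 2822 = \frac{46529099}{4535} + 2822 = \frac{59326869}{4535}$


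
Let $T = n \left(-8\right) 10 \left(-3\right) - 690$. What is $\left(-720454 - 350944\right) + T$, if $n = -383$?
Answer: $-1164008$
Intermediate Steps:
$T = -92610$ ($T = - 383 \left(-8\right) 10 \left(-3\right) - 690 = - 383 \left(\left(-80\right) \left(-3\right)\right) - 690 = \left(-383\right) 240 - 690 = -91920 - 690 = -92610$)
$\left(-720454 - 350944\right) + T = \left(-720454 - 350944\right) - 92610 = -1071398 - 92610 = -1164008$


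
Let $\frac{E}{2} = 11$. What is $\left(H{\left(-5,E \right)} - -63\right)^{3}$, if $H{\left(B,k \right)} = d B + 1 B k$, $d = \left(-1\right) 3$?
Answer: $-32768$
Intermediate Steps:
$E = 22$ ($E = 2 \cdot 11 = 22$)
$d = -3$
$H{\left(B,k \right)} = - 3 B + B k$ ($H{\left(B,k \right)} = - 3 B + 1 B k = - 3 B + B k$)
$\left(H{\left(-5,E \right)} - -63\right)^{3} = \left(- 5 \left(-3 + 22\right) - -63\right)^{3} = \left(\left(-5\right) 19 + 63\right)^{3} = \left(-95 + 63\right)^{3} = \left(-32\right)^{3} = -32768$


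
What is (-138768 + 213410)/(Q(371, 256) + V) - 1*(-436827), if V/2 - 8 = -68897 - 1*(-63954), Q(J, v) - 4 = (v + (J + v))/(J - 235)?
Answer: 585728115199/1340893 ≈ 4.3682e+5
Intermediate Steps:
Q(J, v) = 4 + (J + 2*v)/(-235 + J) (Q(J, v) = 4 + (v + (J + v))/(J - 235) = 4 + (J + 2*v)/(-235 + J))
V = -9870 (V = 16 + 2*(-68897 - 1*(-63954)) = 16 + 2*(-68897 + 63954) = 16 + 2*(-4943) = 16 - 9886 = -9870)
(-138768 + 213410)/(Q(371, 256) + V) - 1*(-436827) = (-138768 + 213410)/((-940 + 2*256 + 5*371)/(-235 + 371) - 9870) - 1*(-436827) = 74642/((-940 + 512 + 1855)/136 - 9870) + 436827 = 74642/((1/136)*1427 - 9870) + 436827 = 74642/(1427/136 - 9870) + 436827 = 74642/(-1340893/136) + 436827 = 74642*(-136/1340893) + 436827 = -10151312/1340893 + 436827 = 585728115199/1340893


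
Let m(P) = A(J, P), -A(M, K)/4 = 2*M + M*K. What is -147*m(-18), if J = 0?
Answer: 0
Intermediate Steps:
A(M, K) = -8*M - 4*K*M (A(M, K) = -4*(2*M + M*K) = -4*(2*M + K*M) = -8*M - 4*K*M)
m(P) = 0 (m(P) = -4*0*(2 + P) = 0)
-147*m(-18) = -147*0 = 0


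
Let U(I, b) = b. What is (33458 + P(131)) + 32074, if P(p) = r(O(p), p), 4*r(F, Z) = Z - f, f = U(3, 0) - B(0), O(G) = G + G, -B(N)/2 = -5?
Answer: 262269/4 ≈ 65567.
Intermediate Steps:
B(N) = 10 (B(N) = -2*(-5) = 10)
O(G) = 2*G
f = -10 (f = 0 - 1*10 = 0 - 10 = -10)
r(F, Z) = 5/2 + Z/4 (r(F, Z) = (Z - 1*(-10))/4 = (Z + 10)/4 = (10 + Z)/4 = 5/2 + Z/4)
P(p) = 5/2 + p/4
(33458 + P(131)) + 32074 = (33458 + (5/2 + (¼)*131)) + 32074 = (33458 + (5/2 + 131/4)) + 32074 = (33458 + 141/4) + 32074 = 133973/4 + 32074 = 262269/4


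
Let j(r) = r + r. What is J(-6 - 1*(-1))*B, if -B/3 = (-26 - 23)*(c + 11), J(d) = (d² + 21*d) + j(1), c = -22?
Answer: 126126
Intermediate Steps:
j(r) = 2*r
J(d) = 2 + d² + 21*d (J(d) = (d² + 21*d) + 2*1 = (d² + 21*d) + 2 = 2 + d² + 21*d)
B = -1617 (B = -3*(-26 - 23)*(-22 + 11) = -(-147)*(-11) = -3*539 = -1617)
J(-6 - 1*(-1))*B = (2 + (-6 - 1*(-1))² + 21*(-6 - 1*(-1)))*(-1617) = (2 + (-6 + 1)² + 21*(-6 + 1))*(-1617) = (2 + (-5)² + 21*(-5))*(-1617) = (2 + 25 - 105)*(-1617) = -78*(-1617) = 126126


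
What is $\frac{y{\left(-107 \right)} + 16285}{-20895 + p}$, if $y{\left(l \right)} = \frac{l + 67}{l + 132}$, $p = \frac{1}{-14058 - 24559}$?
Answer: $- \frac{3144080289}{4034511080} \approx -0.7793$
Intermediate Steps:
$p = - \frac{1}{38617}$ ($p = \frac{1}{-38617} = - \frac{1}{38617} \approx -2.5895 \cdot 10^{-5}$)
$y{\left(l \right)} = \frac{67 + l}{132 + l}$
$\frac{y{\left(-107 \right)} + 16285}{-20895 + p} = \frac{\frac{67 - 107}{132 - 107} + 16285}{-20895 - \frac{1}{38617}} = \frac{\frac{1}{25} \left(-40\right) + 16285}{- \frac{806902216}{38617}} = \left(\frac{1}{25} \left(-40\right) + 16285\right) \left(- \frac{38617}{806902216}\right) = \left(- \frac{8}{5} + 16285\right) \left(- \frac{38617}{806902216}\right) = \frac{81417}{5} \left(- \frac{38617}{806902216}\right) = - \frac{3144080289}{4034511080}$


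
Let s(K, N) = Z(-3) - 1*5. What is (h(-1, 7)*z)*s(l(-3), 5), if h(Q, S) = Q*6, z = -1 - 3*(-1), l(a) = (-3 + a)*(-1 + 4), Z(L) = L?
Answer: 96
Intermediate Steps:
l(a) = -9 + 3*a (l(a) = (-3 + a)*3 = -9 + 3*a)
z = 2 (z = -1 + 3 = 2)
s(K, N) = -8 (s(K, N) = -3 - 1*5 = -3 - 5 = -8)
h(Q, S) = 6*Q
(h(-1, 7)*z)*s(l(-3), 5) = ((6*(-1))*2)*(-8) = -6*2*(-8) = -12*(-8) = 96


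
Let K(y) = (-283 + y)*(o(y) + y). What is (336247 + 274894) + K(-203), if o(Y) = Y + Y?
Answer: 907115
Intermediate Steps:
o(Y) = 2*Y
K(y) = 3*y*(-283 + y) (K(y) = (-283 + y)*(2*y + y) = (-283 + y)*(3*y) = 3*y*(-283 + y))
(336247 + 274894) + K(-203) = (336247 + 274894) + 3*(-203)*(-283 - 203) = 611141 + 3*(-203)*(-486) = 611141 + 295974 = 907115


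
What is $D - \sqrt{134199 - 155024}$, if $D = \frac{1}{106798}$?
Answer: $\frac{1}{106798} - 35 i \sqrt{17} \approx 9.3635 \cdot 10^{-6} - 144.31 i$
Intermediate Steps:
$D = \frac{1}{106798} \approx 9.3635 \cdot 10^{-6}$
$D - \sqrt{134199 - 155024} = \frac{1}{106798} - \sqrt{134199 - 155024} = \frac{1}{106798} - \sqrt{-20825} = \frac{1}{106798} - 35 i \sqrt{17}$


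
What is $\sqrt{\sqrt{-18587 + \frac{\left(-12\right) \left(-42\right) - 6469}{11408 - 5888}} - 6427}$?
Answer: $\frac{\sqrt{-122395788 + 2001 i \sqrt{1683669}}}{138} \approx 0.85027 + 80.173 i$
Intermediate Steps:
$\sqrt{\sqrt{-18587 + \frac{\left(-12\right) \left(-42\right) - 6469}{11408 - 5888}} - 6427} = \sqrt{\sqrt{-18587 + \frac{504 - 6469}{5520}} - 6427} = \sqrt{\sqrt{-18587 - \frac{1193}{1104}} - 6427} = \sqrt{\sqrt{- \frac{20521241}{1104}} - 6427} = \sqrt{\frac{29 i \sqrt{1683669}}{276} - 6427} = \sqrt{-6427 + \frac{29 i \sqrt{1683669}}{276}}$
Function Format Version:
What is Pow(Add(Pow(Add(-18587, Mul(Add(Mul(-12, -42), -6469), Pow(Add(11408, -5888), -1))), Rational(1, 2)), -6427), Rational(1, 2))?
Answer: Mul(Rational(1, 138), Pow(Add(-122395788, Mul(2001, I, Pow(1683669, Rational(1, 2)))), Rational(1, 2))) ≈ Add(0.85027, Mul(80.173, I))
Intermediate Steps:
Pow(Add(Pow(Add(-18587, Mul(Add(Mul(-12, -42), -6469), Pow(Add(11408, -5888), -1))), Rational(1, 2)), -6427), Rational(1, 2)) = Pow(Add(Pow(Add(-18587, Mul(Add(504, -6469), Pow(5520, -1))), Rational(1, 2)), -6427), Rational(1, 2)) = Pow(Add(Pow(Add(-18587, Mul(-5965, Rational(1, 5520))), Rational(1, 2)), -6427), Rational(1, 2)) = Pow(Add(Pow(Add(-18587, Rational(-1193, 1104)), Rational(1, 2)), -6427), Rational(1, 2)) = Pow(Add(Pow(Rational(-20521241, 1104), Rational(1, 2)), -6427), Rational(1, 2)) = Pow(Add(Mul(Rational(29, 276), I, Pow(1683669, Rational(1, 2))), -6427), Rational(1, 2)) = Pow(Add(-6427, Mul(Rational(29, 276), I, Pow(1683669, Rational(1, 2)))), Rational(1, 2))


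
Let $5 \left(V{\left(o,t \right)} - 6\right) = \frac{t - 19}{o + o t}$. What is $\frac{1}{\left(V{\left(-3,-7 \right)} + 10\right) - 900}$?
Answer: $- \frac{45}{39793} \approx -0.0011309$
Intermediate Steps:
$V{\left(o,t \right)} = 6 + \frac{-19 + t}{5 \left(o + o t\right)}$ ($V{\left(o,t \right)} = 6 + \frac{\left(t - 19\right) \frac{1}{o + o t}}{5} = 6 + \frac{\left(-19 + t\right) \frac{1}{o + o t}}{5} = 6 + \frac{\frac{1}{o + o t} \left(-19 + t\right)}{5} = 6 + \frac{-19 + t}{5 \left(o + o t\right)}$)
$\frac{1}{\left(V{\left(-3,-7 \right)} + 10\right) - 900} = \frac{1}{\left(\frac{-19 - 7 + 30 \left(-3\right) + 30 \left(-3\right) \left(-7\right)}{5 \left(-3\right) \left(1 - 7\right)} + 10\right) - 900} = \frac{1}{\left(\frac{1}{5} \left(- \frac{1}{3}\right) \frac{1}{-6} \left(-19 - 7 - 90 + 630\right) + 10\right) - 900} = \frac{1}{\left(\frac{1}{5} \left(- \frac{1}{3}\right) \left(- \frac{1}{6}\right) 514 + 10\right) - 900} = \frac{1}{\left(\frac{257}{45} + 10\right) - 900} = \frac{1}{\frac{707}{45} - 900} = \frac{1}{- \frac{39793}{45}} = - \frac{45}{39793}$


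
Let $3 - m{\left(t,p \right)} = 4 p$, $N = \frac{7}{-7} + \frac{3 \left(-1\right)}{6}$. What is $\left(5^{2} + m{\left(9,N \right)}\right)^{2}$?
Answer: $1156$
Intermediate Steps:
$N = - \frac{3}{2}$ ($N = 7 \left(- \frac{1}{7}\right) - \frac{1}{2} = -1 - \frac{1}{2} = - \frac{3}{2} \approx -1.5$)
$m{\left(t,p \right)} = 3 - 4 p$
$\left(5^{2} + m{\left(9,N \right)}\right)^{2} = \left(5^{2} + \left(3 - -6\right)\right)^{2} = \left(25 + \left(3 + 6\right)\right)^{2} = \left(25 + 9\right)^{2} = 34^{2} = 1156$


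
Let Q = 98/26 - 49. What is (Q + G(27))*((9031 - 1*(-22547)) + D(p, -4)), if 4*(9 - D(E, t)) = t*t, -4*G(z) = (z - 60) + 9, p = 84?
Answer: -16107330/13 ≈ -1.2390e+6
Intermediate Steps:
G(z) = 51/4 - z/4 (G(z) = -((z - 60) + 9)/4 = -((-60 + z) + 9)/4 = -(-51 + z)/4 = 51/4 - z/4)
D(E, t) = 9 - t**2/4 (D(E, t) = 9 - t*t/4 = 9 - t**2/4)
Q = -588/13 (Q = (1/26)*98 - 49 = 49/13 - 49 = -588/13 ≈ -45.231)
(Q + G(27))*((9031 - 1*(-22547)) + D(p, -4)) = (-588/13 + (51/4 - 1/4*27))*((9031 - 1*(-22547)) + (9 - 1/4*(-4)**2)) = (-588/13 + (51/4 - 27/4))*((9031 + 22547) + (9 - 1/4*16)) = (-588/13 + 6)*(31578 + (9 - 4)) = -510*(31578 + 5)/13 = -510/13*31583 = -16107330/13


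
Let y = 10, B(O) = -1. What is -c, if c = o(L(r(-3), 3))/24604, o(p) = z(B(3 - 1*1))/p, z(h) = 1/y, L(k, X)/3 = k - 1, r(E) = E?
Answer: 1/2952480 ≈ 3.3870e-7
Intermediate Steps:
L(k, X) = -3 + 3*k (L(k, X) = 3*(k - 1) = 3*(-1 + k) = -3 + 3*k)
z(h) = ⅒ (z(h) = 1/10 = ⅒)
o(p) = 1/(10*p)
c = -1/2952480 (c = (1/(10*(-3 + 3*(-3))))/24604 = (1/(10*(-3 - 9)))*(1/24604) = ((⅒)/(-12))*(1/24604) = ((⅒)*(-1/12))*(1/24604) = -1/120*1/24604 = -1/2952480 ≈ -3.3870e-7)
-c = -1*(-1/2952480) = 1/2952480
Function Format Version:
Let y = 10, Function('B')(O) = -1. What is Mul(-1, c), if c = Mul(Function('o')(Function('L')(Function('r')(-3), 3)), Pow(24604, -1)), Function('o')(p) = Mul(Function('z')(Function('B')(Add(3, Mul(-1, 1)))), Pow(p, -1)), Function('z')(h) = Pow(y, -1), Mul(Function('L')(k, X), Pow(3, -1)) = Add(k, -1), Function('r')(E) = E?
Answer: Rational(1, 2952480) ≈ 3.3870e-7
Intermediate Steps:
Function('L')(k, X) = Add(-3, Mul(3, k)) (Function('L')(k, X) = Mul(3, Add(k, -1)) = Mul(3, Add(-1, k)) = Add(-3, Mul(3, k)))
Function('z')(h) = Rational(1, 10) (Function('z')(h) = Pow(10, -1) = Rational(1, 10))
Function('o')(p) = Mul(Rational(1, 10), Pow(p, -1))
c = Rational(-1, 2952480) (c = Mul(Mul(Rational(1, 10), Pow(Add(-3, Mul(3, -3)), -1)), Pow(24604, -1)) = Mul(Mul(Rational(1, 10), Pow(Add(-3, -9), -1)), Rational(1, 24604)) = Mul(Mul(Rational(1, 10), Pow(-12, -1)), Rational(1, 24604)) = Mul(Mul(Rational(1, 10), Rational(-1, 12)), Rational(1, 24604)) = Mul(Rational(-1, 120), Rational(1, 24604)) = Rational(-1, 2952480) ≈ -3.3870e-7)
Mul(-1, c) = Mul(-1, Rational(-1, 2952480)) = Rational(1, 2952480)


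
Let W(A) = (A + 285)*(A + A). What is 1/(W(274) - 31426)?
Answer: 1/274906 ≈ 3.6376e-6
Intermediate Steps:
W(A) = 2*A*(285 + A) (W(A) = (285 + A)*(2*A) = 2*A*(285 + A))
1/(W(274) - 31426) = 1/(2*274*(285 + 274) - 31426) = 1/(2*274*559 - 31426) = 1/(306332 - 31426) = 1/274906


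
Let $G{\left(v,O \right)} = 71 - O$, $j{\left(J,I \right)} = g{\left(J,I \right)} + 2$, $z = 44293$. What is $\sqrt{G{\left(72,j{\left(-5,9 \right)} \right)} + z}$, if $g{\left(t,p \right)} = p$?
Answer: $\sqrt{44353} \approx 210.6$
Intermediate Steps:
$j{\left(J,I \right)} = 2 + I$ ($j{\left(J,I \right)} = I + 2 = 2 + I$)
$\sqrt{G{\left(72,j{\left(-5,9 \right)} \right)} + z} = \sqrt{\left(71 - \left(2 + 9\right)\right) + 44293} = \sqrt{\left(71 - 11\right) + 44293} = \sqrt{60 + 44293} = \sqrt{44353}$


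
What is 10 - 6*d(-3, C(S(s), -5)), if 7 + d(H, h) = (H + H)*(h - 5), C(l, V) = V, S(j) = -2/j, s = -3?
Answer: -308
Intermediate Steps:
d(H, h) = -7 + 2*H*(-5 + h) (d(H, h) = -7 + (H + H)*(h - 5) = -7 + (2*H)*(-5 + h) = -7 + 2*H*(-5 + h))
10 - 6*d(-3, C(S(s), -5)) = 10 - 6*(-7 - 10*(-3) + 2*(-3)*(-5)) = 10 - 6*(-7 + 30 + 30) = 10 - 6*53 = 10 - 318 = -308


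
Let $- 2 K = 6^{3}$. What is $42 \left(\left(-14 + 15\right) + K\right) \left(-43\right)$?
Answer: $193242$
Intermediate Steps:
$K = -108$ ($K = - \frac{6^{3}}{2} = \left(- \frac{1}{2}\right) 216 = -108$)
$42 \left(\left(-14 + 15\right) + K\right) \left(-43\right) = 42 \left(\left(-14 + 15\right) - 108\right) \left(-43\right) = 42 \left(1 - 108\right) \left(-43\right) = 42 \left(-107\right) \left(-43\right) = \left(-4494\right) \left(-43\right) = 193242$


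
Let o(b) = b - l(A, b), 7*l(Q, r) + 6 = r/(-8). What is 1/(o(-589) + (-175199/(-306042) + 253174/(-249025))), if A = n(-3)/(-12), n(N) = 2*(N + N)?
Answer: -43549776600/26090884907101 ≈ -0.0016692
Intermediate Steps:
n(N) = 4*N (n(N) = 2*(2*N) = 4*N)
A = 1 (A = (4*(-3))/(-12) = -12*(-1/12) = 1)
l(Q, r) = -6/7 - r/56 (l(Q, r) = -6/7 + (r/(-8))/7 = -6/7 + (r*(-⅛))/7 = -6/7 + (-r/8)/7 = -6/7 - r/56)
o(b) = 6/7 + 57*b/56 (o(b) = b - (-6/7 - b/56) = b + (6/7 + b/56) = 6/7 + 57*b/56)
1/(o(-589) + (-175199/(-306042) + 253174/(-249025))) = 1/((6/7 + (57/56)*(-589)) + (-175199/(-306042) + 253174/(-249025))) = 1/((6/7 - 33573/56) + (-175199*(-1/306042) + 253174*(-1/249025))) = 1/(-33525/56 + (175199/306042 - 253174/249025)) = 1/(-33525/56 - 33852946333/76212109050) = 1/(-26090884907101/43549776600) = -43549776600/26090884907101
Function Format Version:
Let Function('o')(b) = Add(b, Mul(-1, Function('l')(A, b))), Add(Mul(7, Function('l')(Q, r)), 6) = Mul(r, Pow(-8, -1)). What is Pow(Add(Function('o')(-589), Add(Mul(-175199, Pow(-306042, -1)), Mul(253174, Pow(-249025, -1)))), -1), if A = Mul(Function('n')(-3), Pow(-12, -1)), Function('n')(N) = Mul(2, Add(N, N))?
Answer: Rational(-43549776600, 26090884907101) ≈ -0.0016692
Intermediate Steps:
Function('n')(N) = Mul(4, N) (Function('n')(N) = Mul(2, Mul(2, N)) = Mul(4, N))
A = 1 (A = Mul(Mul(4, -3), Pow(-12, -1)) = Mul(-12, Rational(-1, 12)) = 1)
Function('l')(Q, r) = Add(Rational(-6, 7), Mul(Rational(-1, 56), r)) (Function('l')(Q, r) = Add(Rational(-6, 7), Mul(Rational(1, 7), Mul(r, Pow(-8, -1)))) = Add(Rational(-6, 7), Mul(Rational(1, 7), Mul(r, Rational(-1, 8)))) = Add(Rational(-6, 7), Mul(Rational(1, 7), Mul(Rational(-1, 8), r))) = Add(Rational(-6, 7), Mul(Rational(-1, 56), r)))
Function('o')(b) = Add(Rational(6, 7), Mul(Rational(57, 56), b)) (Function('o')(b) = Add(b, Mul(-1, Add(Rational(-6, 7), Mul(Rational(-1, 56), b)))) = Add(b, Add(Rational(6, 7), Mul(Rational(1, 56), b))) = Add(Rational(6, 7), Mul(Rational(57, 56), b)))
Pow(Add(Function('o')(-589), Add(Mul(-175199, Pow(-306042, -1)), Mul(253174, Pow(-249025, -1)))), -1) = Pow(Add(Add(Rational(6, 7), Mul(Rational(57, 56), -589)), Add(Mul(-175199, Pow(-306042, -1)), Mul(253174, Pow(-249025, -1)))), -1) = Pow(Add(Add(Rational(6, 7), Rational(-33573, 56)), Add(Mul(-175199, Rational(-1, 306042)), Mul(253174, Rational(-1, 249025)))), -1) = Pow(Add(Rational(-33525, 56), Add(Rational(175199, 306042), Rational(-253174, 249025))), -1) = Pow(Add(Rational(-33525, 56), Rational(-33852946333, 76212109050)), -1) = Pow(Rational(-26090884907101, 43549776600), -1) = Rational(-43549776600, 26090884907101)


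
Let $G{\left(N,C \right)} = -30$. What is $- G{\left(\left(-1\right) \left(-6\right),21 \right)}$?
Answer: $30$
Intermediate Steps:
$- G{\left(\left(-1\right) \left(-6\right),21 \right)} = \left(-1\right) \left(-30\right) = 30$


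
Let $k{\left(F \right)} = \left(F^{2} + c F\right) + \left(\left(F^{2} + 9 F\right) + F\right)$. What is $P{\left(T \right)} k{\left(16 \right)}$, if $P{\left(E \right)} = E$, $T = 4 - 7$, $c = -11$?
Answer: $-1488$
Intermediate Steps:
$k{\left(F \right)} = - F + 2 F^{2}$ ($k{\left(F \right)} = \left(F^{2} - 11 F\right) + \left(\left(F^{2} + 9 F\right) + F\right) = \left(F^{2} - 11 F\right) + \left(F^{2} + 10 F\right) = - F + 2 F^{2}$)
$T = -3$ ($T = 4 - 7 = -3$)
$P{\left(T \right)} k{\left(16 \right)} = - 3 \cdot 16 \left(-1 + 2 \cdot 16\right) = - 3 \cdot 16 \left(-1 + 32\right) = - 3 \cdot 16 \cdot 31 = \left(-3\right) 496 = -1488$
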